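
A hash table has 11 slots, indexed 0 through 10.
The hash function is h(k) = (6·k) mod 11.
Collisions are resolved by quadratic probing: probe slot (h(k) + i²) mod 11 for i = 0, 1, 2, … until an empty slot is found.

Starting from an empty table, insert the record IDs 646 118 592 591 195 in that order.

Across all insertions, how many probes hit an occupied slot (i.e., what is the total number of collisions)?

Insert 646: h=4, slot 4 empty → index 4.
Insert 118: h=4, slot 4 occupied → index 5.
Insert 592: h=10, slot 10 empty → index 10.
Insert 591: h=4, slots 4,5 occupied → index 8.
Insert 195: h=4, slots 4,5,8 occupied → index 2.
Table: [∅, ∅, 195, ∅, 646, 118, ∅, ∅, 591, ∅, 592]

6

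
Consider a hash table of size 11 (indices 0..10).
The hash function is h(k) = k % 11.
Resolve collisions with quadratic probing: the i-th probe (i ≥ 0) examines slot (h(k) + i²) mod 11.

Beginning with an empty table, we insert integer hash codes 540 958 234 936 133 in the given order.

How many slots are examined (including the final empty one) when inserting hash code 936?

540 hashes to 1; slot 1 is free → place at 1.
958 hashes to 1; 1 taken → place at 2.
234 hashes to 3; slot 3 is free → place at 3.
936 hashes to 1; 1,2 taken → place at 5.
133 hashes to 1; 1,2,5 taken → place at 10.
Table: [—, 540, 958, 234, —, 936, —, —, —, —, 133]

3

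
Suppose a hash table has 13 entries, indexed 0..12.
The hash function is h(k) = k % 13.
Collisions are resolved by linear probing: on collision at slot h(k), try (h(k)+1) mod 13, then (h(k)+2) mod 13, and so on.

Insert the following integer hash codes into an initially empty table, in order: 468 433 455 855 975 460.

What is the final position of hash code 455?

468 hashes to 0; slot 0 is free => place at 0.
433 hashes to 4; slot 4 is free => place at 4.
455 hashes to 0; 0 taken => place at 1.
855 hashes to 10; slot 10 is free => place at 10.
975 hashes to 0; 0,1 taken => place at 2.
460 hashes to 5; slot 5 is free => place at 5.
Table: [468, 455, 975, ∅, 433, 460, ∅, ∅, ∅, ∅, 855, ∅, ∅]

1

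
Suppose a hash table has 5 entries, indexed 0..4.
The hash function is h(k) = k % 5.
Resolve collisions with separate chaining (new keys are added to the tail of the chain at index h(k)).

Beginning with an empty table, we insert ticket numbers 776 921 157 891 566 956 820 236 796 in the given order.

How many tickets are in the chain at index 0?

Insert 776: h=1, bucket 1 empty → new chain.
Insert 921: h=1, bucket 1 nonempty → append to chain.
Insert 157: h=2, bucket 2 empty → new chain.
Insert 891: h=1, bucket 1 nonempty → append to chain.
Insert 566: h=1, bucket 1 nonempty → append to chain.
Insert 956: h=1, bucket 1 nonempty → append to chain.
Insert 820: h=0, bucket 0 empty → new chain.
Insert 236: h=1, bucket 1 nonempty → append to chain.
Insert 796: h=1, bucket 1 nonempty → append to chain.
Final buckets:
0: 820
1: 776 -> 921 -> 891 -> 566 -> 956 -> 236 -> 796
2: 157
3: —
4: —

1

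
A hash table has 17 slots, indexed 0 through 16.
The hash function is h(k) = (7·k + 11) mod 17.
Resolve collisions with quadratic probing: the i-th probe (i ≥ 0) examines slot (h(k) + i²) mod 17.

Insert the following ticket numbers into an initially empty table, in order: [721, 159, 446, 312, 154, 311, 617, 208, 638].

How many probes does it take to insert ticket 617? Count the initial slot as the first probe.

721 hashes to 9; slot 9 is free => place at 9.
159 hashes to 2; slot 2 is free => place at 2.
446 hashes to 5; slot 5 is free => place at 5.
312 hashes to 2; 2 taken => place at 3.
154 hashes to 1; slot 1 is free => place at 1.
311 hashes to 12; slot 12 is free => place at 12.
617 hashes to 12; 12 taken => place at 13.
208 hashes to 5; 5 taken => place at 6.
638 hashes to 6; 6 taken => place at 7.
Table: [_, 154, 159, 312, _, 446, 208, 638, _, 721, _, _, 311, 617, _, _, _]

2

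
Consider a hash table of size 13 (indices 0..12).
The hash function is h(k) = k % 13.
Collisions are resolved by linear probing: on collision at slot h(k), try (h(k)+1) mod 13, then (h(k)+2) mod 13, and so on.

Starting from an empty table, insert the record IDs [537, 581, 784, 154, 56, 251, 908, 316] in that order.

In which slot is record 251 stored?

7

537: h=4 -> slot 4
581: h=9 -> slot 9
784: h=4, probe 4,5 -> slot 5
154: h=11 -> slot 11
56: h=4, probe 4,5,6 -> slot 6
251: h=4, probe 4,5,6,7 -> slot 7
908: h=11, probe 11,12 -> slot 12
316: h=4, probe 4,5,6,7,8 -> slot 8
Table: [_, _, _, _, 537, 784, 56, 251, 316, 581, _, 154, 908]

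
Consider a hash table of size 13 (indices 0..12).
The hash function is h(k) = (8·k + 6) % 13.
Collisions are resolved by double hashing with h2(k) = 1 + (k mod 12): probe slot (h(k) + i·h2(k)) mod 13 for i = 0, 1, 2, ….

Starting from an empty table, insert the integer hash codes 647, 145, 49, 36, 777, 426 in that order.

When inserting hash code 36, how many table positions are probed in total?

647 hashes to 8; slot 8 is free -> place at 8.
145 hashes to 9; slot 9 is free -> place at 9.
49 hashes to 8, h2=2; 8 taken -> place at 10.
36 hashes to 8, h2=1; 8,9,10 taken -> place at 11.
777 hashes to 8, h2=10; 8 taken -> place at 5.
426 hashes to 8, h2=7; 8 taken -> place at 2.
Table: [-, -, 426, -, -, 777, -, -, 647, 145, 49, 36, -]

4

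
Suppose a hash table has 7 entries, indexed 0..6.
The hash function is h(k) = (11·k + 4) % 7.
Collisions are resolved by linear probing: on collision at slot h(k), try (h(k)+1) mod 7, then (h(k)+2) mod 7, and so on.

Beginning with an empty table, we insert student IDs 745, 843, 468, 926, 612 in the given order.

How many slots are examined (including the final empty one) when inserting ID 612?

Insert 745: h=2, slot 2 empty -> index 2.
Insert 843: h=2, slot 2 occupied -> index 3.
Insert 468: h=0, slot 0 empty -> index 0.
Insert 926: h=5, slot 5 empty -> index 5.
Insert 612: h=2, slots 2,3 occupied -> index 4.
Table: [468, ∅, 745, 843, 612, 926, ∅]

3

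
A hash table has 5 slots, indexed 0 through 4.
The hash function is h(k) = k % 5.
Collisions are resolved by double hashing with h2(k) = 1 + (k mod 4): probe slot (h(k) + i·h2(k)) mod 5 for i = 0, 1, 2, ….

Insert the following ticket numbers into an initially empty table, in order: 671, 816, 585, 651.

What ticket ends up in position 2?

816

Insert 671: h=1, slot 1 empty => index 1.
Insert 816: h=1, h2=1, slot 1 occupied => index 2.
Insert 585: h=0, slot 0 empty => index 0.
Insert 651: h=1, h2=4, slots 1,0 occupied => index 4.
Table: [585, 671, 816, ∅, 651]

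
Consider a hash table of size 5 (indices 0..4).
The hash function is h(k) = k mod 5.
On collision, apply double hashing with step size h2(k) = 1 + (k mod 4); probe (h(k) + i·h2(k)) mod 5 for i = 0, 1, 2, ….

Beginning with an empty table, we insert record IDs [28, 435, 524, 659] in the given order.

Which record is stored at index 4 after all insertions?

524

Insert 28: h=3, slot 3 empty => index 3.
Insert 435: h=0, slot 0 empty => index 0.
Insert 524: h=4, slot 4 empty => index 4.
Insert 659: h=4, h2=4, slots 4,3 occupied => index 2.
Table: [435, _, 659, 28, 524]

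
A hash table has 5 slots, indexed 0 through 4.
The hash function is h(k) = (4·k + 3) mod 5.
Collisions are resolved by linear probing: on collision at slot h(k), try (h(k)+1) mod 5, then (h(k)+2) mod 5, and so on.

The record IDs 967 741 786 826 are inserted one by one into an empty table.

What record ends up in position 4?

Insert 967: h=1, slot 1 empty -> index 1.
Insert 741: h=2, slot 2 empty -> index 2.
Insert 786: h=2, slot 2 occupied -> index 3.
Insert 826: h=2, slots 2,3 occupied -> index 4.
Table: [_, 967, 741, 786, 826]

826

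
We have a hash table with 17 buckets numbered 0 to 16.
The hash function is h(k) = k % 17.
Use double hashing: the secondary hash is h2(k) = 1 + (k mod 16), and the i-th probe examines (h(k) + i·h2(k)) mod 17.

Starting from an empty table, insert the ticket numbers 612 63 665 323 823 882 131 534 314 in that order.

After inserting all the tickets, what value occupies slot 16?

612 hashes to 0; slot 0 is free => place at 0.
63 hashes to 12; slot 12 is free => place at 12.
665 hashes to 2; slot 2 is free => place at 2.
323 hashes to 0, h2=4; 0 taken => place at 4.
823 hashes to 7; slot 7 is free => place at 7.
882 hashes to 15; slot 15 is free => place at 15.
131 hashes to 12, h2=4; 12 taken => place at 16.
534 hashes to 7, h2=7; 7 taken => place at 14.
314 hashes to 8; slot 8 is free => place at 8.
Table: [612, -, 665, -, 323, -, -, 823, 314, -, -, -, 63, -, 534, 882, 131]

131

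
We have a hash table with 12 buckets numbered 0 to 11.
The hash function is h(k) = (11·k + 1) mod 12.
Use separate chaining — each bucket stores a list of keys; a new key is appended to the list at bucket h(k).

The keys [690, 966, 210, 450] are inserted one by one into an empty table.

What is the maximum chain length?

4

Insert 690: h=7, bucket 7 empty → new chain.
Insert 966: h=7, bucket 7 nonempty → append to chain.
Insert 210: h=7, bucket 7 nonempty → append to chain.
Insert 450: h=7, bucket 7 nonempty → append to chain.
Final buckets:
0: .
1: .
2: .
3: .
4: .
5: .
6: .
7: 690 -> 966 -> 210 -> 450
8: .
9: .
10: .
11: .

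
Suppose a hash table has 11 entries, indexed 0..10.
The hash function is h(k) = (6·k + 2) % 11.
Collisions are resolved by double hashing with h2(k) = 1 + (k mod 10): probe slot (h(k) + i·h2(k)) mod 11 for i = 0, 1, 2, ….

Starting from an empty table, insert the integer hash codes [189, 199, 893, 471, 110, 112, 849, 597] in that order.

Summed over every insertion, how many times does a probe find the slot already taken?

Insert 189: h=3, slot 3 empty => index 3.
Insert 199: h=8, slot 8 empty => index 8.
Insert 893: h=3, h2=4, slot 3 occupied => index 7.
Insert 471: h=1, slot 1 empty => index 1.
Insert 110: h=2, slot 2 empty => index 2.
Insert 112: h=3, h2=3, slot 3 occupied => index 6.
Insert 849: h=3, h2=10, slots 3,2,1 occupied => index 0.
Insert 597: h=9, slot 9 empty => index 9.
Table: [849, 471, 110, 189, —, —, 112, 893, 199, 597, —]

5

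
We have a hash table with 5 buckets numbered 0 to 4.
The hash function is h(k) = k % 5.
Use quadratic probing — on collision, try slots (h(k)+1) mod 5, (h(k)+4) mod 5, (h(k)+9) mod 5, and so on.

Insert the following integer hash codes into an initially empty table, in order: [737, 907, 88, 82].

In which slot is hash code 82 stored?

1

737: h=2 => slot 2
907: h=2, probe 2,3 => slot 3
88: h=3, probe 3,4 => slot 4
82: h=2, probe 2,3,1 => slot 1
Table: [., 82, 737, 907, 88]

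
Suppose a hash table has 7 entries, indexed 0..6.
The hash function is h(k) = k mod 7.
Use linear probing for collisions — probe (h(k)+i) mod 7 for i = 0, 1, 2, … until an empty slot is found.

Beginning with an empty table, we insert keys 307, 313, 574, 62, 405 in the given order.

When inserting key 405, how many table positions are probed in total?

307: h=6 -> slot 6
313: h=5 -> slot 5
574: h=0 -> slot 0
62: h=6, probe 6,0,1 -> slot 1
405: h=6, probe 6,0,1,2 -> slot 2
Table: [574, 62, 405, -, -, 313, 307]

4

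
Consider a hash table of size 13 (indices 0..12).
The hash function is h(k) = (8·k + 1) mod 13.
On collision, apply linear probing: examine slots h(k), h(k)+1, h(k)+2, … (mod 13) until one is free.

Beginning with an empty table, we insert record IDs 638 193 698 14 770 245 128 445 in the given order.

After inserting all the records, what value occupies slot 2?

638: h=9 => slot 9
193: h=11 => slot 11
698: h=8 => slot 8
14: h=9, probe 9,10 => slot 10
770: h=12 => slot 12
245: h=11, probe 11,12,0 => slot 0
128: h=11, probe 11,12,0,1 => slot 1
445: h=12, probe 12,0,1,2 => slot 2
Table: [245, 128, 445, _, _, _, _, _, 698, 638, 14, 193, 770]

445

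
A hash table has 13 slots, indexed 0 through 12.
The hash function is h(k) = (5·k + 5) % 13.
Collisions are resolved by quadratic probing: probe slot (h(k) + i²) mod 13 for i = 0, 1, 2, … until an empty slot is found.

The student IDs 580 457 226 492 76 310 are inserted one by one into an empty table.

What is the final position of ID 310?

580: h=6 => slot 6
457: h=2 => slot 2
226: h=4 => slot 4
492: h=8 => slot 8
76: h=8, probe 8,9 => slot 9
310: h=8, probe 8,9,12 => slot 12
Table: [∅, ∅, 457, ∅, 226, ∅, 580, ∅, 492, 76, ∅, ∅, 310]

12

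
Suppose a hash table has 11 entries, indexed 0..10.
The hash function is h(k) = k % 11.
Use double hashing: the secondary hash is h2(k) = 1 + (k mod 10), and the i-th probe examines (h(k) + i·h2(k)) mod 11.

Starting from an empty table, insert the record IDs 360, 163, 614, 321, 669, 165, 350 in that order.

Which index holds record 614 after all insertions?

3

360 hashes to 8; slot 8 is free -> place at 8.
163 hashes to 9; slot 9 is free -> place at 9.
614 hashes to 9, h2=5; 9 taken -> place at 3.
321 hashes to 2; slot 2 is free -> place at 2.
669 hashes to 9, h2=10; 9,8 taken -> place at 7.
165 hashes to 0; slot 0 is free -> place at 0.
350 hashes to 9, h2=1; 9 taken -> place at 10.
Table: [165, _, 321, 614, _, _, _, 669, 360, 163, 350]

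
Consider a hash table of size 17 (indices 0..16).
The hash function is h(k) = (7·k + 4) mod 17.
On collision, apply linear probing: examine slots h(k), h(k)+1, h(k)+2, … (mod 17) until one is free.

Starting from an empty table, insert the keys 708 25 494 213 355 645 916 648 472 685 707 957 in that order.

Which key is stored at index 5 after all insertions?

685

708 hashes to 13; slot 13 is free => place at 13.
25 hashes to 9; slot 9 is free => place at 9.
494 hashes to 11; slot 11 is free => place at 11.
213 hashes to 16; slot 16 is free => place at 16.
355 hashes to 7; slot 7 is free => place at 7.
645 hashes to 14; slot 14 is free => place at 14.
916 hashes to 7; 7 taken => place at 8.
648 hashes to 1; slot 1 is free => place at 1.
472 hashes to 10; slot 10 is free => place at 10.
685 hashes to 5; slot 5 is free => place at 5.
707 hashes to 6; slot 6 is free => place at 6.
957 hashes to 5; 5,6,7,8,9,10,11 taken => place at 12.
Table: [_, 648, _, _, _, 685, 707, 355, 916, 25, 472, 494, 957, 708, 645, _, 213]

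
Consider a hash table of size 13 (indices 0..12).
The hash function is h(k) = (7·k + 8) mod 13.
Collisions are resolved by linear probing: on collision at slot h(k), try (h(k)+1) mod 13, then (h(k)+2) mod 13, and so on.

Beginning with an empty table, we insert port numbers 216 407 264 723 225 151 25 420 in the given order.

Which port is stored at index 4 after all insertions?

Insert 216: h=12, slot 12 empty → index 12.
Insert 407: h=10, slot 10 empty → index 10.
Insert 264: h=10, slot 10 occupied → index 11.
Insert 723: h=12, slot 12 occupied → index 0.
Insert 225: h=10, slots 10,11,12,0 occupied → index 1.
Insert 151: h=12, slots 12,0,1 occupied → index 2.
Insert 25: h=1, slots 1,2 occupied → index 3.
Insert 420: h=10, slots 10,11,12,0,1,2,3 occupied → index 4.
Table: [723, 225, 151, 25, 420, _, _, _, _, _, 407, 264, 216]

420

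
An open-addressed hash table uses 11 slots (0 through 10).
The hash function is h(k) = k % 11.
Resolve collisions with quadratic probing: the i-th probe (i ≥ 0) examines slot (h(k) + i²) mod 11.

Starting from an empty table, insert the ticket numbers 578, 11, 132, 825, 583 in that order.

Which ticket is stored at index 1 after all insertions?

578: h=6 -> slot 6
11: h=0 -> slot 0
132: h=0, probe 0,1 -> slot 1
825: h=0, probe 0,1,4 -> slot 4
583: h=0, probe 0,1,4,9 -> slot 9
Table: [11, 132, ., ., 825, ., 578, ., ., 583, .]

132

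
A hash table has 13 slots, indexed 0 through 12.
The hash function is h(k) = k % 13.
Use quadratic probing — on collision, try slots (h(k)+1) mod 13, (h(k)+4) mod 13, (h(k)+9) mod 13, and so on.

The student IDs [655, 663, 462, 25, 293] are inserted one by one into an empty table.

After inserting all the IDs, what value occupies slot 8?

293

655: h=5 -> slot 5
663: h=0 -> slot 0
462: h=7 -> slot 7
25: h=12 -> slot 12
293: h=7, probe 7,8 -> slot 8
Table: [663, ., ., ., ., 655, ., 462, 293, ., ., ., 25]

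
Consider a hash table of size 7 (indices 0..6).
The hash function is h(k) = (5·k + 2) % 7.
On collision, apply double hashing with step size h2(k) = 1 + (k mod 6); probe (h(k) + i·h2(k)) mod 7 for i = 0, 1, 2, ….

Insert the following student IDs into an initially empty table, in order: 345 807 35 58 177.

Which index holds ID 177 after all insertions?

6

345: h=5 → slot 5
807: h=5, h2=4, probe 5,2 → slot 2
35: h=2, h2=6, probe 2,1 → slot 1
58: h=5, h2=5, probe 5,3 → slot 3
177: h=5, h2=4, probe 5,2,6 → slot 6
Table: [., 35, 807, 58, ., 345, 177]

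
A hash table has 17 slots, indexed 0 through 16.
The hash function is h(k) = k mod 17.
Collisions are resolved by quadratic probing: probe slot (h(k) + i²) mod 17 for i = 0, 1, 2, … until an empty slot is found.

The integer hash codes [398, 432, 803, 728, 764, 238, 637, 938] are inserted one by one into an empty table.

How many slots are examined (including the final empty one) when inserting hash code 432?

2

398 hashes to 7; slot 7 is free -> place at 7.
432 hashes to 7; 7 taken -> place at 8.
803 hashes to 4; slot 4 is free -> place at 4.
728 hashes to 14; slot 14 is free -> place at 14.
764 hashes to 16; slot 16 is free -> place at 16.
238 hashes to 0; slot 0 is free -> place at 0.
637 hashes to 8; 8 taken -> place at 9.
938 hashes to 3; slot 3 is free -> place at 3.
Table: [238, _, _, 938, 803, _, _, 398, 432, 637, _, _, _, _, 728, _, 764]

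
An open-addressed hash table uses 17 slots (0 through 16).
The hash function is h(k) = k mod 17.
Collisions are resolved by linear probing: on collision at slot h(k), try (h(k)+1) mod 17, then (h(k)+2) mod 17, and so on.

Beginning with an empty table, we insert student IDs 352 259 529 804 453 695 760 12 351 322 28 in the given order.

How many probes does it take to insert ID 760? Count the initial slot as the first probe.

2

352 hashes to 12; slot 12 is free -> place at 12.
259 hashes to 4; slot 4 is free -> place at 4.
529 hashes to 2; slot 2 is free -> place at 2.
804 hashes to 5; slot 5 is free -> place at 5.
453 hashes to 11; slot 11 is free -> place at 11.
695 hashes to 15; slot 15 is free -> place at 15.
760 hashes to 12; 12 taken -> place at 13.
12 hashes to 12; 12,13 taken -> place at 14.
351 hashes to 11; 11,12,13,14,15 taken -> place at 16.
322 hashes to 16; 16 taken -> place at 0.
28 hashes to 11; 11,12,13,14,15,16,0 taken -> place at 1.
Table: [322, 28, 529, ∅, 259, 804, ∅, ∅, ∅, ∅, ∅, 453, 352, 760, 12, 695, 351]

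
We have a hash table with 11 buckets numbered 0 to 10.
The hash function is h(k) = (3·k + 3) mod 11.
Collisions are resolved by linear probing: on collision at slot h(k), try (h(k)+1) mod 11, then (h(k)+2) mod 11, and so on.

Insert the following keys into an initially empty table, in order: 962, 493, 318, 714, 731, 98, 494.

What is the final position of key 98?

2

962 hashes to 7; slot 7 is free → place at 7.
493 hashes to 8; slot 8 is free → place at 8.
318 hashes to 0; slot 0 is free → place at 0.
714 hashes to 0; 0 taken → place at 1.
731 hashes to 7; 7,8 taken → place at 9.
98 hashes to 0; 0,1 taken → place at 2.
494 hashes to 0; 0,1,2 taken → place at 3.
Table: [318, 714, 98, 494, _, _, _, 962, 493, 731, _]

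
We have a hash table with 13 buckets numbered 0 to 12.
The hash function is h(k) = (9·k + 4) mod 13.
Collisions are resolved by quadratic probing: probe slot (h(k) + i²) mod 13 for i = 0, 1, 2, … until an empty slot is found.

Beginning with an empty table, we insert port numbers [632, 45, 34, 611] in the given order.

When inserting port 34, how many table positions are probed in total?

2

632 hashes to 11; slot 11 is free → place at 11.
45 hashes to 6; slot 6 is free → place at 6.
34 hashes to 11; 11 taken → place at 12.
611 hashes to 4; slot 4 is free → place at 4.
Table: [., ., ., ., 611, ., 45, ., ., ., ., 632, 34]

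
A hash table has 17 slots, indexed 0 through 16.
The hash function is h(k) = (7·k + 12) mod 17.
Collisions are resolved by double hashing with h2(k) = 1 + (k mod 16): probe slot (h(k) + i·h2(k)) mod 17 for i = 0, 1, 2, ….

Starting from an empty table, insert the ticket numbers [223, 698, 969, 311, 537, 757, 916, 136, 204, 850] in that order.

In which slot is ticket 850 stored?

1

223: h=9 => slot 9
698: h=2 => slot 2
969: h=12 => slot 12
311: h=13 => slot 13
537: h=14 => slot 14
757: h=7 => slot 7
916: h=15 => slot 15
136: h=12, h2=9, probe 12,4 => slot 4
204: h=12, h2=13, probe 12,8 => slot 8
850: h=12, h2=3, probe 12,15,1 => slot 1
Table: [-, 850, 698, -, 136, -, -, 757, 204, 223, -, -, 969, 311, 537, 916, -]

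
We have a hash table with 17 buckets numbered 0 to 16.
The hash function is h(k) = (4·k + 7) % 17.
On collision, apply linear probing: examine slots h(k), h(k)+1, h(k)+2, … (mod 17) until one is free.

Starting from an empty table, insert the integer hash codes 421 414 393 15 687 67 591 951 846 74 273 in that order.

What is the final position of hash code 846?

10

421: h=8 → slot 8
414: h=14 → slot 14
393: h=15 → slot 15
15: h=16 → slot 16
687: h=1 → slot 1
67: h=3 → slot 3
591: h=8, probe 8,9 → slot 9
951: h=3, probe 3,4 → slot 4
846: h=8, probe 8,9,10 → slot 10
74: h=14, probe 14,15,16,0 → slot 0
273: h=11 → slot 11
Table: [74, 687, _, 67, 951, _, _, _, 421, 591, 846, 273, _, _, 414, 393, 15]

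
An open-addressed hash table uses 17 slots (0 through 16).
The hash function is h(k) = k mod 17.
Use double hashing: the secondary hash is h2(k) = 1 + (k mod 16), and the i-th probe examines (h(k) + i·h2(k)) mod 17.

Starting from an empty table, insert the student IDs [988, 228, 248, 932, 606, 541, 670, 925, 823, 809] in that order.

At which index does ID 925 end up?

4

Insert 988: h=2, slot 2 empty → index 2.
Insert 228: h=7, slot 7 empty → index 7.
Insert 248: h=10, slot 10 empty → index 10.
Insert 932: h=14, slot 14 empty → index 14.
Insert 606: h=11, slot 11 empty → index 11.
Insert 541: h=14, h2=14, slots 14,11 occupied → index 8.
Insert 670: h=7, h2=15, slot 7 occupied → index 5.
Insert 925: h=7, h2=14, slot 7 occupied → index 4.
Insert 823: h=7, h2=8, slot 7 occupied → index 15.
Insert 809: h=10, h2=10, slot 10 occupied → index 3.
Table: [., ., 988, 809, 925, 670, ., 228, 541, ., 248, 606, ., ., 932, 823, .]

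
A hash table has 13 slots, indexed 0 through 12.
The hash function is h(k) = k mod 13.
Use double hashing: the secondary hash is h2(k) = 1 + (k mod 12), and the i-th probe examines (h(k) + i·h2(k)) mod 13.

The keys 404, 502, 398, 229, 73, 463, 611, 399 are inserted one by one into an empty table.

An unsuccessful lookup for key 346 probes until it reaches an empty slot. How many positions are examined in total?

2

404: h=1 → slot 1
502: h=8 → slot 8
398: h=8, h2=3, probe 8,11 → slot 11
229: h=8, h2=2, probe 8,10 → slot 10
73: h=8, h2=2, probe 8,10,12 → slot 12
463: h=8, h2=8, probe 8,3 → slot 3
611: h=0 → slot 0
399: h=9 → slot 9
Table: [611, 404, —, 463, —, —, —, —, 502, 399, 229, 398, 73]
Lookup 346: h=8, h2=11, probe 8,6 → slot 6 empty, not found.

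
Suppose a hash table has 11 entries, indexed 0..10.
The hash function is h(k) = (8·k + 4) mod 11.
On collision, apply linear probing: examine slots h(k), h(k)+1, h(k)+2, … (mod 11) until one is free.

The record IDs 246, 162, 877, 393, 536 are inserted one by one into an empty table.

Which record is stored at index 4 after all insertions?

246: h=3 -> slot 3
162: h=2 -> slot 2
877: h=2, probe 2,3,4 -> slot 4
393: h=2, probe 2,3,4,5 -> slot 5
536: h=2, probe 2,3,4,5,6 -> slot 6
Table: [∅, ∅, 162, 246, 877, 393, 536, ∅, ∅, ∅, ∅]

877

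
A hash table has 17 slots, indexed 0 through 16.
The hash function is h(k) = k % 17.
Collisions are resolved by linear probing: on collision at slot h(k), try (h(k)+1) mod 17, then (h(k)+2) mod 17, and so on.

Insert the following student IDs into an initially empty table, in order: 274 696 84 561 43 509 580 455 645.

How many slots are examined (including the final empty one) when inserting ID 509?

5

274: h=2 → slot 2
696: h=16 → slot 16
84: h=16, probe 16,0 → slot 0
561: h=0, probe 0,1 → slot 1
43: h=9 → slot 9
509: h=16, probe 16,0,1,2,3 → slot 3
580: h=2, probe 2,3,4 → slot 4
455: h=13 → slot 13
645: h=16, probe 16,0,1,2,3,4,5 → slot 5
Table: [84, 561, 274, 509, 580, 645, ., ., ., 43, ., ., ., 455, ., ., 696]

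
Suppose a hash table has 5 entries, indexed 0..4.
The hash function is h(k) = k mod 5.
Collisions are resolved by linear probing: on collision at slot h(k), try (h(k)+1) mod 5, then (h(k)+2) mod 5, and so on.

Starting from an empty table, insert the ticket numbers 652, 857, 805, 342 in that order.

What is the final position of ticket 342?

Insert 652: h=2, slot 2 empty → index 2.
Insert 857: h=2, slot 2 occupied → index 3.
Insert 805: h=0, slot 0 empty → index 0.
Insert 342: h=2, slots 2,3 occupied → index 4.
Table: [805, ∅, 652, 857, 342]

4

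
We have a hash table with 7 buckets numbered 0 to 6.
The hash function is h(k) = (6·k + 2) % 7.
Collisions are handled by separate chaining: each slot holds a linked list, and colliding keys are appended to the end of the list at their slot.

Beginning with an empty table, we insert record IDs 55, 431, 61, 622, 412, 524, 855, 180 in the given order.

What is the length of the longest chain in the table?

4

55 -> bucket 3
431 -> bucket 5
61 -> bucket 4
622 -> bucket 3 (collision)
412 -> bucket 3 (collision)
524 -> bucket 3 (collision)
855 -> bucket 1
180 -> bucket 4 (collision)
Final buckets:
0: .
1: 855
2: .
3: 55 -> 622 -> 412 -> 524
4: 61 -> 180
5: 431
6: .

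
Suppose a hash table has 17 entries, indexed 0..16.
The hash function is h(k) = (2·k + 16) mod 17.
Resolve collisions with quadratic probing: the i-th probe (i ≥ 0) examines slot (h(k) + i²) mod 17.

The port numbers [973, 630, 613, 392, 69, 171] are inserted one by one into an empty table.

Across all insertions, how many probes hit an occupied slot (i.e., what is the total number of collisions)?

Insert 973: h=7, slot 7 empty => index 7.
Insert 630: h=1, slot 1 empty => index 1.
Insert 613: h=1, slot 1 occupied => index 2.
Insert 392: h=1, slots 1,2 occupied => index 5.
Insert 69: h=1, slots 1,2,5 occupied => index 10.
Insert 171: h=1, slots 1,2,5,10 occupied => index 0.
Table: [171, 630, 613, _, _, 392, _, 973, _, _, 69, _, _, _, _, _, _]

10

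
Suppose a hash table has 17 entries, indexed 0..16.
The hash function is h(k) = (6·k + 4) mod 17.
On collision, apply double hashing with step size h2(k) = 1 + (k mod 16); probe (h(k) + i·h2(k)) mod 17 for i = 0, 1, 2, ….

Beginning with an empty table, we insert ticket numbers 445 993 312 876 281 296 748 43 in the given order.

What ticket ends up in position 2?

445 hashes to 5; slot 5 is free => place at 5.
993 hashes to 12; slot 12 is free => place at 12.
312 hashes to 6; slot 6 is free => place at 6.
876 hashes to 7; slot 7 is free => place at 7.
281 hashes to 7, h2=10; 7 taken => place at 0.
296 hashes to 12, h2=9; 12 taken => place at 4.
748 hashes to 4, h2=13; 4,0 taken => place at 13.
43 hashes to 7, h2=12; 7 taken => place at 2.
Table: [281, ∅, 43, ∅, 296, 445, 312, 876, ∅, ∅, ∅, ∅, 993, 748, ∅, ∅, ∅]

43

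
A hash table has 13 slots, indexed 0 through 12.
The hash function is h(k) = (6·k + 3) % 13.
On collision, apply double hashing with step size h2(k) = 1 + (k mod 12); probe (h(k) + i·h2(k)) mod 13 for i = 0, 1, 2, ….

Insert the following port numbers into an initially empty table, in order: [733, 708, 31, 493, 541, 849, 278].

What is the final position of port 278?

733 hashes to 7; slot 7 is free => place at 7.
708 hashes to 0; slot 0 is free => place at 0.
31 hashes to 7, h2=8; 7 taken => place at 2.
493 hashes to 10; slot 10 is free => place at 10.
541 hashes to 12; slot 12 is free => place at 12.
849 hashes to 1; slot 1 is free => place at 1.
278 hashes to 7, h2=3; 7,10,0 taken => place at 3.
Table: [708, 849, 31, 278, ., ., ., 733, ., ., 493, ., 541]

3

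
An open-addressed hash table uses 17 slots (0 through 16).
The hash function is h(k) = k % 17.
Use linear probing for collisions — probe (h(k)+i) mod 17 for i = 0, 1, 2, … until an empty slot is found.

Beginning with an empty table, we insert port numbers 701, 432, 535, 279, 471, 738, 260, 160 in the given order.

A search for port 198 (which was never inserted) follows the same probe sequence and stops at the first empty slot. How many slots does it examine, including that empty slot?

701: h=4 → slot 4
432: h=7 → slot 7
535: h=8 → slot 8
279: h=7, probe 7,8,9 → slot 9
471: h=12 → slot 12
738: h=7, probe 7,8,9,10 → slot 10
260: h=5 → slot 5
160: h=7, probe 7,8,9,10,11 → slot 11
Table: [∅, ∅, ∅, ∅, 701, 260, ∅, 432, 535, 279, 738, 160, 471, ∅, ∅, ∅, ∅]
Lookup 198: h=11, probe 11,12,13 → slot 13 empty, not found.

3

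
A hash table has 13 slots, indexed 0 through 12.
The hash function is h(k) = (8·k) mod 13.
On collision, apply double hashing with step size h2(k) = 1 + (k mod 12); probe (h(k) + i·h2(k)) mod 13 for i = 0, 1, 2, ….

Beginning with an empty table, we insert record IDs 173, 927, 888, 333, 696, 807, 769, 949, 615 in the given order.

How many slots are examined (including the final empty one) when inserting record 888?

Insert 173: h=6, slot 6 empty -> index 6.
Insert 927: h=6, h2=4, slot 6 occupied -> index 10.
Insert 888: h=6, h2=1, slot 6 occupied -> index 7.
Insert 333: h=12, slot 12 empty -> index 12.
Insert 696: h=4, slot 4 empty -> index 4.
Insert 807: h=8, slot 8 empty -> index 8.
Insert 769: h=3, slot 3 empty -> index 3.
Insert 949: h=0, slot 0 empty -> index 0.
Insert 615: h=6, h2=4, slots 6,10 occupied -> index 1.
Table: [949, 615, ∅, 769, 696, ∅, 173, 888, 807, ∅, 927, ∅, 333]

2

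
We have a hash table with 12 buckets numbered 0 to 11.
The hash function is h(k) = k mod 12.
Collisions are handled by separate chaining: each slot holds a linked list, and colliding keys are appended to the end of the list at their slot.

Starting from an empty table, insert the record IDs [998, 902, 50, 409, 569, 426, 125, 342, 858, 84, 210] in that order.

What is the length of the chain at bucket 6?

4

Insert 998: h=2, bucket 2 empty → new chain.
Insert 902: h=2, bucket 2 nonempty → append to chain.
Insert 50: h=2, bucket 2 nonempty → append to chain.
Insert 409: h=1, bucket 1 empty → new chain.
Insert 569: h=5, bucket 5 empty → new chain.
Insert 426: h=6, bucket 6 empty → new chain.
Insert 125: h=5, bucket 5 nonempty → append to chain.
Insert 342: h=6, bucket 6 nonempty → append to chain.
Insert 858: h=6, bucket 6 nonempty → append to chain.
Insert 84: h=0, bucket 0 empty → new chain.
Insert 210: h=6, bucket 6 nonempty → append to chain.
Final buckets:
0: 84
1: 409
2: 998 -> 902 -> 50
3: ∅
4: ∅
5: 569 -> 125
6: 426 -> 342 -> 858 -> 210
7: ∅
8: ∅
9: ∅
10: ∅
11: ∅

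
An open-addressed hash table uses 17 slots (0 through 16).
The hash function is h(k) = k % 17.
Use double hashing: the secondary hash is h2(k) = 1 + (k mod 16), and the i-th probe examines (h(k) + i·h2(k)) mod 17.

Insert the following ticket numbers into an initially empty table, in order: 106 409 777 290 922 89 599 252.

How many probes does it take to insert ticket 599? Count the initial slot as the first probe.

3

Insert 106: h=4, slot 4 empty -> index 4.
Insert 409: h=1, slot 1 empty -> index 1.
Insert 777: h=12, slot 12 empty -> index 12.
Insert 290: h=1, h2=3, slots 1,4 occupied -> index 7.
Insert 922: h=4, h2=11, slot 4 occupied -> index 15.
Insert 89: h=4, h2=10, slot 4 occupied -> index 14.
Insert 599: h=4, h2=8, slots 4,12 occupied -> index 3.
Insert 252: h=14, h2=13, slot 14 occupied -> index 10.
Table: [-, 409, -, 599, 106, -, -, 290, -, -, 252, -, 777, -, 89, 922, -]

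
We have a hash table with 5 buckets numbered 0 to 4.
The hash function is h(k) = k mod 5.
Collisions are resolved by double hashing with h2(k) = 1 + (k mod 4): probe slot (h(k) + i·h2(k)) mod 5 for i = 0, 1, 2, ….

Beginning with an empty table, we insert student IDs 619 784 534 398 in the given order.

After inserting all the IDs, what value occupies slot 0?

784

619: h=4 -> slot 4
784: h=4, h2=1, probe 4,0 -> slot 0
534: h=4, h2=3, probe 4,2 -> slot 2
398: h=3 -> slot 3
Table: [784, _, 534, 398, 619]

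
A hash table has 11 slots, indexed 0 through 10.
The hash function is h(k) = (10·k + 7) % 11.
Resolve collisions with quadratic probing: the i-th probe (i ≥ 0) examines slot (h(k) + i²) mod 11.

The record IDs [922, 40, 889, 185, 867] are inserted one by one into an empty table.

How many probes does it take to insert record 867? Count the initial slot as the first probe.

4

922: h=9 => slot 9
40: h=0 => slot 0
889: h=9, probe 9,10 => slot 10
185: h=9, probe 9,10,2 => slot 2
867: h=9, probe 9,10,2,7 => slot 7
Table: [40, _, 185, _, _, _, _, 867, _, 922, 889]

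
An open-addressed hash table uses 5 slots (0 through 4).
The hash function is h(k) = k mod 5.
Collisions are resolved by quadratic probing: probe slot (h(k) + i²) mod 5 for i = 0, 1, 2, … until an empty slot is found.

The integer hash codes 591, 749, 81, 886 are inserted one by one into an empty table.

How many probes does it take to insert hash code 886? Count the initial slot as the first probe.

3

591 hashes to 1; slot 1 is free => place at 1.
749 hashes to 4; slot 4 is free => place at 4.
81 hashes to 1; 1 taken => place at 2.
886 hashes to 1; 1,2 taken => place at 0.
Table: [886, 591, 81, _, 749]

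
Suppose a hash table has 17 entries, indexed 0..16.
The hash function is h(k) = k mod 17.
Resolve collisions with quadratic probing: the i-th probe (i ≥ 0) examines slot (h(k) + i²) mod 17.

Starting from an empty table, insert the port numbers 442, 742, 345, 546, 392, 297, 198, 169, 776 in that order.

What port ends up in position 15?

442 hashes to 0; slot 0 is free → place at 0.
742 hashes to 11; slot 11 is free → place at 11.
345 hashes to 5; slot 5 is free → place at 5.
546 hashes to 2; slot 2 is free → place at 2.
392 hashes to 1; slot 1 is free → place at 1.
297 hashes to 8; slot 8 is free → place at 8.
198 hashes to 11; 11 taken → place at 12.
169 hashes to 16; slot 16 is free → place at 16.
776 hashes to 11; 11,12 taken → place at 15.
Table: [442, 392, 546, ∅, ∅, 345, ∅, ∅, 297, ∅, ∅, 742, 198, ∅, ∅, 776, 169]

776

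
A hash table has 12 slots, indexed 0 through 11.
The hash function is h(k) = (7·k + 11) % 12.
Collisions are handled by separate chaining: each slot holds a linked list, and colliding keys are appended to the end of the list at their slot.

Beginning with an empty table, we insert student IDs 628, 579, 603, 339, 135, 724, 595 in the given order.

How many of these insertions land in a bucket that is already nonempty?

Insert 628: h=3, bucket 3 empty -> new chain.
Insert 579: h=8, bucket 8 empty -> new chain.
Insert 603: h=8, bucket 8 nonempty -> append to chain.
Insert 339: h=8, bucket 8 nonempty -> append to chain.
Insert 135: h=8, bucket 8 nonempty -> append to chain.
Insert 724: h=3, bucket 3 nonempty -> append to chain.
Insert 595: h=0, bucket 0 empty -> new chain.
Final buckets:
0: 595
1: —
2: —
3: 628 -> 724
4: —
5: —
6: —
7: —
8: 579 -> 603 -> 339 -> 135
9: —
10: —
11: —

4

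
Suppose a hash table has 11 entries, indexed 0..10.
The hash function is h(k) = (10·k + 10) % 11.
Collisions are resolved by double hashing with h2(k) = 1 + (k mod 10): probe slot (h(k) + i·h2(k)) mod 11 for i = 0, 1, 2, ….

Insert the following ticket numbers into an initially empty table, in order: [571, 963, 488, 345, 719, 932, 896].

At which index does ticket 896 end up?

8

Insert 571: h=0, slot 0 empty → index 0.
Insert 963: h=4, slot 4 empty → index 4.
Insert 488: h=6, slot 6 empty → index 6.
Insert 345: h=6, h2=6, slot 6 occupied → index 1.
Insert 719: h=6, h2=10, slot 6 occupied → index 5.
Insert 932: h=2, slot 2 empty → index 2.
Insert 896: h=5, h2=7, slots 5,1 occupied → index 8.
Table: [571, 345, 932, _, 963, 719, 488, _, 896, _, _]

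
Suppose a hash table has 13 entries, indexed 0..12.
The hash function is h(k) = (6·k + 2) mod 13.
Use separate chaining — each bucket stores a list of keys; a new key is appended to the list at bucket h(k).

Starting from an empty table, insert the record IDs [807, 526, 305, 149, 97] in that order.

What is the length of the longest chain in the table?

Insert 807: h=8, bucket 8 empty → new chain.
Insert 526: h=12, bucket 12 empty → new chain.
Insert 305: h=12, bucket 12 nonempty → append to chain.
Insert 149: h=12, bucket 12 nonempty → append to chain.
Insert 97: h=12, bucket 12 nonempty → append to chain.
Final buckets:
0: —
1: —
2: —
3: —
4: —
5: —
6: —
7: —
8: 807
9: —
10: —
11: —
12: 526 -> 305 -> 149 -> 97

4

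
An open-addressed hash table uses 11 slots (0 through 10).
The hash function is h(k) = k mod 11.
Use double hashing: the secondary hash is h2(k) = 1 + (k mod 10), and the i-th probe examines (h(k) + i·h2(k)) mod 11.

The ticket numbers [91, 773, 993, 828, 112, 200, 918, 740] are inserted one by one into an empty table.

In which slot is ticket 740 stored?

6

91 hashes to 3; slot 3 is free → place at 3.
773 hashes to 3, h2=4; 3 taken → place at 7.
993 hashes to 3, h2=4; 3,7 taken → place at 0.
828 hashes to 3, h2=9; 3 taken → place at 1.
112 hashes to 2; slot 2 is free → place at 2.
200 hashes to 2, h2=1; 2,3 taken → place at 4.
918 hashes to 5; slot 5 is free → place at 5.
740 hashes to 3, h2=1; 3,4,5 taken → place at 6.
Table: [993, 828, 112, 91, 200, 918, 740, 773, ., ., .]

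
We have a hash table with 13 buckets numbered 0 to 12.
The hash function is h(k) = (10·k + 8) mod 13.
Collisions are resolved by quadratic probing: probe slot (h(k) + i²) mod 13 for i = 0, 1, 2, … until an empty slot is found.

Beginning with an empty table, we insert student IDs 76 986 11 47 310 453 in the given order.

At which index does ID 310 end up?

Insert 76: h=1, slot 1 empty → index 1.
Insert 986: h=1, slot 1 occupied → index 2.
Insert 11: h=1, slots 1,2 occupied → index 5.
Insert 47: h=10, slot 10 empty → index 10.
Insert 310: h=1, slots 1,2,5,10 occupied → index 4.
Insert 453: h=1, slots 1,2,5,10,4 occupied → index 0.
Table: [453, 76, 986, ∅, 310, 11, ∅, ∅, ∅, ∅, 47, ∅, ∅]

4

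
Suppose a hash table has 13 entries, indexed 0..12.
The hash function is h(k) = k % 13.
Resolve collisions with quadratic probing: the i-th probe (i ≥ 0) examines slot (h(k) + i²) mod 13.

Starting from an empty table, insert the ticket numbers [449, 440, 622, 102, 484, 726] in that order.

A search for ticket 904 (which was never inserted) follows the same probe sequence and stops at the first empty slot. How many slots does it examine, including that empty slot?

2

449: h=7 -> slot 7
440: h=11 -> slot 11
622: h=11, probe 11,12 -> slot 12
102: h=11, probe 11,12,2 -> slot 2
484: h=3 -> slot 3
726: h=11, probe 11,12,2,7,1 -> slot 1
Table: [-, 726, 102, 484, -, -, -, 449, -, -, -, 440, 622]
Lookup 904: h=7, probe 7,8 → slot 8 empty, not found.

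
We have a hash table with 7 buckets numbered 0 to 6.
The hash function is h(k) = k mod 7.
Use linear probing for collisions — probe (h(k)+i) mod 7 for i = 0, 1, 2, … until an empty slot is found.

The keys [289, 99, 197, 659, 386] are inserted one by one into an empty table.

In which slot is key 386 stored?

Insert 289: h=2, slot 2 empty => index 2.
Insert 99: h=1, slot 1 empty => index 1.
Insert 197: h=1, slots 1,2 occupied => index 3.
Insert 659: h=1, slots 1,2,3 occupied => index 4.
Insert 386: h=1, slots 1,2,3,4 occupied => index 5.
Table: [—, 99, 289, 197, 659, 386, —]

5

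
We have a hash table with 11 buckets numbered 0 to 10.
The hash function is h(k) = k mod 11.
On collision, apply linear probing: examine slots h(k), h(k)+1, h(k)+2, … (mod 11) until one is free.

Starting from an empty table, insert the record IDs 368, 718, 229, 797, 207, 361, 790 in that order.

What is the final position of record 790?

Insert 368: h=5, slot 5 empty → index 5.
Insert 718: h=3, slot 3 empty → index 3.
Insert 229: h=9, slot 9 empty → index 9.
Insert 797: h=5, slot 5 occupied → index 6.
Insert 207: h=9, slot 9 occupied → index 10.
Insert 361: h=9, slots 9,10 occupied → index 0.
Insert 790: h=9, slots 9,10,0 occupied → index 1.
Table: [361, 790, _, 718, _, 368, 797, _, _, 229, 207]

1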